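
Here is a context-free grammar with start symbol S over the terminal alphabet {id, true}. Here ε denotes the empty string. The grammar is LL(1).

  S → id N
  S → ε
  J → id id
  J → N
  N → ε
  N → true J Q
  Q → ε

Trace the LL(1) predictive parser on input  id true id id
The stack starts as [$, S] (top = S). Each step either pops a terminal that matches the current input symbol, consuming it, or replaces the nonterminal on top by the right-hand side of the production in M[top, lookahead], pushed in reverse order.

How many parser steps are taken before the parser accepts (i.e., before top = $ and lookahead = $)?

     Stack       Input            Action
  1  $ S         id true id id $  expand S → id N
  2  $ N id      id true id id $  match id
  3  $ N         true id id $     expand N → true J Q
  4  $ Q J true  true id id $     match true
  5  $ Q J       id id $          expand J → id id
  6  $ Q id id   id id $          match id
  7  $ Q id      id $             match id
  8  $ Q         $                expand Q → ε
Accept reached after 8 steps.

8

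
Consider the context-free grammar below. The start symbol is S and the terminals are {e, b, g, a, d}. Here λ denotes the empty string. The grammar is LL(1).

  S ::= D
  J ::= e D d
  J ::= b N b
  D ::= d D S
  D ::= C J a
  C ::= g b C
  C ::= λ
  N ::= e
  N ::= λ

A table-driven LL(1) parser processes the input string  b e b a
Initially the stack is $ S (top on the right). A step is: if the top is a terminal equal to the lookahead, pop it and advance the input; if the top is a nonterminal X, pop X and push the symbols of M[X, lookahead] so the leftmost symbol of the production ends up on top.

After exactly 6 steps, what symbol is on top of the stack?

step 1: stack=$ S  input=b e b a $  — expand S ::= D
step 2: stack=$ D  input=b e b a $  — expand D ::= C J a
step 3: stack=$ a J C  input=b e b a $  — expand C ::= λ
step 4: stack=$ a J  input=b e b a $  — expand J ::= b N b
step 5: stack=$ a b N b  input=b e b a $  — match b
step 6: stack=$ a b N  input=e b a $  — expand N ::= e
Stack after step 6: $ a b e (top = e).

e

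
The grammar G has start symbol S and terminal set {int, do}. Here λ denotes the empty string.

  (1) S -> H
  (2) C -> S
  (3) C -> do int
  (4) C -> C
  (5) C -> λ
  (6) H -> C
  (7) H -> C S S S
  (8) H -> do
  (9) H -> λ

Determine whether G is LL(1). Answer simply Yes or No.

FIRST(S) = {λ, do}
FIRST(C) = {λ, do}
FIRST(H) = {λ, do}
FOLLOW(S) = {$, do}
FOLLOW(C) = {$, do}
FOLLOW(H) = {$, do}
Cell M[C, $] receives both C -> S and C -> C and C -> λ — the grammar is not LL(1).

No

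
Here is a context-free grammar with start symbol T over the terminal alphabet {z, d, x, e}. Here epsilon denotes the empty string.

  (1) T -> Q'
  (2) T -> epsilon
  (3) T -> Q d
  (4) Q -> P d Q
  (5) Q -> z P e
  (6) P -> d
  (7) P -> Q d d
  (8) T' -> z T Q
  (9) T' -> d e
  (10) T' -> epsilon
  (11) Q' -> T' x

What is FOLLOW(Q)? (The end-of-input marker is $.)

{d, x}

FIRST(T') = {epsilon, d, z}
FIRST(Q') = {d, x, z}  (via T' x)
FIRST(T) = {epsilon, d, x, z}  (via Q', Q d)
FIRST(Q) = {d, z}  (via P d Q)
FIRST(P) = {d, z}  (via Q d d)
FOLLOW(T) includes $ since T is the start symbol.
FOLLOW(T): in T'->z T Q, T is followed by Q with FIRST {d, z}. Thus FOLLOW(T) = {$, d, z}.
FOLLOW(P): in Q->P d Q, P is followed by d Q with FIRST {d}; in Q->z P e, P is followed by e with FIRST {e}. Thus FOLLOW(P) = {d, e}.
FOLLOW(T'): in Q'->T' x, T' is followed by x with FIRST {x}. Thus FOLLOW(T') = {x}.
FOLLOW(Q): in T->Q d, Q is followed by d with FIRST {d}; in Q->P d Q, the suffix after Q is empty (adds nothing new); in P->Q d d, Q is followed by d d with FIRST {d}; in T'->z T Q, the suffix after Q is empty, so FOLLOW(Q) ⊇ FOLLOW(T') = {x}. Thus FOLLOW(Q) = {d, x}.
FOLLOW(Q'): in T->Q', the suffix after Q' is empty, so FOLLOW(Q') ⊇ FOLLOW(T) = {$, d, z}. Thus FOLLOW(Q') = {$, d, z}.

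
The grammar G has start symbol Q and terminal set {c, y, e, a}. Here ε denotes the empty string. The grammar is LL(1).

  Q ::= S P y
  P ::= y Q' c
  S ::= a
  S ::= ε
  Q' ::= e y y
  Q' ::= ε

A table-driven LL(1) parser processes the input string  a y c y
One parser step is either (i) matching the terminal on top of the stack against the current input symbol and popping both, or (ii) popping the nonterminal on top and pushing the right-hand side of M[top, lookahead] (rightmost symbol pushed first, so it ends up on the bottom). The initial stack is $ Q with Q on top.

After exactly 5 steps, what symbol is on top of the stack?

Q'

     Stack       Input      Action
  1  $ Q         a y c y $  expand Q ::= S P y
  2  $ y P S     a y c y $  expand S ::= a
  3  $ y P a     a y c y $  match a
  4  $ y P       y c y $    expand P ::= y Q' c
  5  $ y c Q' y  y c y $    match y
Stack after step 5: $ y c Q' (top = Q').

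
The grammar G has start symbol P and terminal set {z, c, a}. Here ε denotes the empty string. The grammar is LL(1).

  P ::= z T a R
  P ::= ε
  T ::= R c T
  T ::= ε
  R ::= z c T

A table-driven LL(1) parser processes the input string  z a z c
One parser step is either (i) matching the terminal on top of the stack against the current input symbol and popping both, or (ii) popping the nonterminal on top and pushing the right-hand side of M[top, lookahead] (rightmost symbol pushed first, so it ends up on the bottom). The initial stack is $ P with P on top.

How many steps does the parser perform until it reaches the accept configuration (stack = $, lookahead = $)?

     Stack      Input      Action
  1  $ P        z a z c $  expand P ::= z T a R
  2  $ R a T z  z a z c $  match z
  3  $ R a T    a z c $    expand T ::= ε
  4  $ R a      a z c $    match a
  5  $ R        z c $      expand R ::= z c T
  6  $ T c z    z c $      match z
  7  $ T c      c $        match c
  8  $ T        $          expand T ::= ε
Accept reached after 8 steps.

8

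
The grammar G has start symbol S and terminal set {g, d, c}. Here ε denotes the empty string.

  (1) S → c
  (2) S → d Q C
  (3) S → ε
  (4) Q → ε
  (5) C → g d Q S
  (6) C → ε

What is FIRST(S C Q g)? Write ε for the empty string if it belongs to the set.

{c, d, g}

FIRST(S): from S→c we get {c}; from S→d Q C we get {d}; from S→ε we get {ε}. So FIRST(S) = {ε, c, d}.
FIRST(Q): from Q→ε we get {ε}. So FIRST(Q) = {ε}.
FIRST(C): from C→g d Q S we get {g}; from C→ε we get {ε}. So FIRST(C) = {ε, g}.
FIRST(S C Q g): take FIRST of each symbol in turn, carrying on past any symbol whose FIRST contains ε; result {c, d, g}.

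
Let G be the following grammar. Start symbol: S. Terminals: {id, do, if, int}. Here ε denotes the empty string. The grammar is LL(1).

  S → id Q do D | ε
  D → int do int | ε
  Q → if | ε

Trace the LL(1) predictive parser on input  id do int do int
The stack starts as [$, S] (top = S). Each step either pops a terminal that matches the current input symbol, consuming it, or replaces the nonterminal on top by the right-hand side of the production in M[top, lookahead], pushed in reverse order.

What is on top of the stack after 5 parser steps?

step 1: stack=$ S  input=id do int do int $  — expand S → id Q do D
step 2: stack=$ D do Q id  input=id do int do int $  — match id
step 3: stack=$ D do Q  input=do int do int $  — expand Q → ε
step 4: stack=$ D do  input=do int do int $  — match do
step 5: stack=$ D  input=int do int $  — expand D → int do int
Stack after step 5: $ int do int (top = int).

int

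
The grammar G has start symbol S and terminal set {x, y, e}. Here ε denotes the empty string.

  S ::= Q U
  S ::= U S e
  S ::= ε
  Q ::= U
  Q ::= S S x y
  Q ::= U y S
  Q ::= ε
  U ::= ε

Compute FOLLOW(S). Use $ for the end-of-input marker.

FIRST(U) = {ε}
FIRST(S) = {ε, e, x, y}  (via Q U, U S e)
FIRST(Q) = {ε, e, x, y}  (via U, S S x y, U y S)
FOLLOW(S) includes $ since S is the start symbol.
FOLLOW(S): in S::=U S e, S is followed by e with FIRST {e}; in Q::=S S x y (occurrence 1), S is followed by S x y with FIRST {e, x, y}; in Q::=S S x y (occurrence 2), S is followed by x y with FIRST {x}; in Q::=U y S, the suffix after S is empty, so FOLLOW(S) ⊇ FOLLOW(Q) = {$, e, x, y}. Thus FOLLOW(S) = {$, e, x, y}.
FOLLOW(Q): in S::=Q U, Q is followed by U with FIRST {ε}; in S::=Q U, the suffix after Q is nullable, so FOLLOW(Q) ⊇ FOLLOW(S) = {$, e, x, y}. Thus FOLLOW(Q) = {$, e, x, y}.
FOLLOW(U): in S::=Q U, the suffix after U is empty, so FOLLOW(U) ⊇ FOLLOW(S) = {$, e, x, y}; in S::=U S e, U is followed by S e with FIRST {e, x, y}; in Q::=U, the suffix after U is empty, so FOLLOW(U) ⊇ FOLLOW(Q) = {$, e, x, y}; in Q::=U y S, U is followed by y S with FIRST {y}. Thus FOLLOW(U) = {$, e, x, y}.

{$, e, x, y}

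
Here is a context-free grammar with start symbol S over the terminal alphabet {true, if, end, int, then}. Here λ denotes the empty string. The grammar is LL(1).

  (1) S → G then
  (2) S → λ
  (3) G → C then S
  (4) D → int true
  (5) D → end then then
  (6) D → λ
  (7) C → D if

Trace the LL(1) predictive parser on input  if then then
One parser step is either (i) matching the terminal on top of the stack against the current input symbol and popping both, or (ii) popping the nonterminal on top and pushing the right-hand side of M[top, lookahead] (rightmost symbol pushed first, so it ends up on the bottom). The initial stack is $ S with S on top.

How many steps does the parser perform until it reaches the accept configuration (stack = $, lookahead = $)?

8

step 1: stack=$ S  input=if then then $  — expand S → G then
step 2: stack=$ then G  input=if then then $  — expand G → C then S
step 3: stack=$ then S then C  input=if then then $  — expand C → D if
step 4: stack=$ then S then if D  input=if then then $  — expand D → λ
step 5: stack=$ then S then if  input=if then then $  — match if
step 6: stack=$ then S then  input=then then $  — match then
step 7: stack=$ then S  input=then $  — expand S → λ
step 8: stack=$ then  input=then $  — match then
Accept reached after 8 steps.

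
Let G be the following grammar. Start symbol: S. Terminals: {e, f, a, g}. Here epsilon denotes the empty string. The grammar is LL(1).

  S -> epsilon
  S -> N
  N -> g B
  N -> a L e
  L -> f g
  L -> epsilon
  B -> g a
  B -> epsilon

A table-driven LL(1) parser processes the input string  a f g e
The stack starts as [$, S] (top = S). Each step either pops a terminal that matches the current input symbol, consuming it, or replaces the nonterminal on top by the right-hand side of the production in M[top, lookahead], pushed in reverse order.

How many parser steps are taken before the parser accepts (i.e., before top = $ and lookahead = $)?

     Stack    Input      Action
  1  $ S      a f g e $  expand S -> N
  2  $ N      a f g e $  expand N -> a L e
  3  $ e L a  a f g e $  match a
  4  $ e L    f g e $    expand L -> f g
  5  $ e g f  f g e $    match f
  6  $ e g    g e $      match g
  7  $ e      e $        match e
Accept reached after 7 steps.

7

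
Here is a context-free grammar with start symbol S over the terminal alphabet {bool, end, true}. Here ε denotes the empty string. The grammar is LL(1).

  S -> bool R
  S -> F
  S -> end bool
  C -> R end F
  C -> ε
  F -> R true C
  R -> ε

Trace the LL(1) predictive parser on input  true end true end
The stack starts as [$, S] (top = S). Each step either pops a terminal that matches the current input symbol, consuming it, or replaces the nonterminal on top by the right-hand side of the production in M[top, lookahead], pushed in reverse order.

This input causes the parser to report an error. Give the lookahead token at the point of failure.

$

step 1: stack=$ S  input=true end true end $  — expand S -> F
step 2: stack=$ F  input=true end true end $  — expand F -> R true C
step 3: stack=$ C true R  input=true end true end $  — expand R -> ε
step 4: stack=$ C true  input=true end true end $  — match true
step 5: stack=$ C  input=end true end $  — expand C -> R end F
step 6: stack=$ F end R  input=end true end $  — expand R -> ε
step 7: stack=$ F end  input=end true end $  — match end
step 8: stack=$ F  input=true end $  — expand F -> R true C
step 9: stack=$ C true R  input=true end $  — expand R -> ε
step 10: stack=$ C true  input=true end $  — match true
step 11: stack=$ C  input=end $  — expand C -> R end F
step 12: stack=$ F end R  input=end $  — expand R -> ε
step 13: stack=$ F end  input=end $  — match end
step 14: stack=$ F  input=$  — error: M[F, $] is empty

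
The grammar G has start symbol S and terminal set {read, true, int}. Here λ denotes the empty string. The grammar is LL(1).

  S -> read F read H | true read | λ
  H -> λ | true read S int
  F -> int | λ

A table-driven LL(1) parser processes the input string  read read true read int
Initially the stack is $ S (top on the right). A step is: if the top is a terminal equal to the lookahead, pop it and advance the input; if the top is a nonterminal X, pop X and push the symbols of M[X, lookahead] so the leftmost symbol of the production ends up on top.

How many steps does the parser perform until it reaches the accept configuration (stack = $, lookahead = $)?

9

step 1: stack=$ S  input=read read true read int $  — expand S -> read F read H
step 2: stack=$ H read F read  input=read read true read int $  — match read
step 3: stack=$ H read F  input=read true read int $  — expand F -> λ
step 4: stack=$ H read  input=read true read int $  — match read
step 5: stack=$ H  input=true read int $  — expand H -> true read S int
step 6: stack=$ int S read true  input=true read int $  — match true
step 7: stack=$ int S read  input=read int $  — match read
step 8: stack=$ int S  input=int $  — expand S -> λ
step 9: stack=$ int  input=int $  — match int
Accept reached after 9 steps.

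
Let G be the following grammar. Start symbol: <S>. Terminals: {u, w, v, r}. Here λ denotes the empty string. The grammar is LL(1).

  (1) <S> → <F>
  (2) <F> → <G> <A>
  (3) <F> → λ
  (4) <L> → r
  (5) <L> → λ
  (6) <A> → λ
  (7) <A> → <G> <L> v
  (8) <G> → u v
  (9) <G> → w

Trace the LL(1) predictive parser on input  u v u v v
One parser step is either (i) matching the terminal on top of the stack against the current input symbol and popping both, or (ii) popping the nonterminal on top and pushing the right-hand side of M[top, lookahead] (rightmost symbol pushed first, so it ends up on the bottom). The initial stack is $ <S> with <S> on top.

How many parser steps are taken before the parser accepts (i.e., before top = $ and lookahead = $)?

      Stack        Input        Action
   1  $ <S>        u v u v v $  expand <S> → <F>
   2  $ <F>        u v u v v $  expand <F> → <G> <A>
   3  $ <A> <G>    u v u v v $  expand <G> → u v
   4  $ <A> v u    u v u v v $  match u
   5  $ <A> v      v u v v $    match v
   6  $ <A>        u v v $      expand <A> → <G> <L> v
   7  $ v <L> <G>  u v v $      expand <G> → u v
   8  $ v <L> v u  u v v $      match u
   9  $ v <L> v    v v $        match v
  10  $ v <L>      v $          expand <L> → λ
  11  $ v          v $          match v
Accept reached after 11 steps.

11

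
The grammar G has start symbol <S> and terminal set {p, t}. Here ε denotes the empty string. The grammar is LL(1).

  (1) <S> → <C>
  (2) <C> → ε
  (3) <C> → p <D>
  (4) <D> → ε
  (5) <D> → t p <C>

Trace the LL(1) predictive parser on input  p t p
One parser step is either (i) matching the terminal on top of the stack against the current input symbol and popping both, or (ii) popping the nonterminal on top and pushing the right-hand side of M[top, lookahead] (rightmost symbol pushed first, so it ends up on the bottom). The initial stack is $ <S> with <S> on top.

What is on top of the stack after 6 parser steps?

<C>

step 1: stack=$ <S>  input=p t p $  — expand <S> → <C>
step 2: stack=$ <C>  input=p t p $  — expand <C> → p <D>
step 3: stack=$ <D> p  input=p t p $  — match p
step 4: stack=$ <D>  input=t p $  — expand <D> → t p <C>
step 5: stack=$ <C> p t  input=t p $  — match t
step 6: stack=$ <C> p  input=p $  — match p
Stack after step 6: $ <C> (top = <C>).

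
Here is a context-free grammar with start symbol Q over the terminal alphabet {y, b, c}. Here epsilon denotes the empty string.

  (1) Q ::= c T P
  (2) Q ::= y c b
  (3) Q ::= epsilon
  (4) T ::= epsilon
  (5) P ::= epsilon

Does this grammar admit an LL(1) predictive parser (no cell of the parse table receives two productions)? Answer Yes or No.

Yes

FIRST(Q) = {epsilon, c, y}
FIRST(T) = {epsilon}
FIRST(P) = {epsilon}
FOLLOW(Q) = {$}
FOLLOW(T) = {$}
FOLLOW(P) = {$}
Each cell of M receives at most one production.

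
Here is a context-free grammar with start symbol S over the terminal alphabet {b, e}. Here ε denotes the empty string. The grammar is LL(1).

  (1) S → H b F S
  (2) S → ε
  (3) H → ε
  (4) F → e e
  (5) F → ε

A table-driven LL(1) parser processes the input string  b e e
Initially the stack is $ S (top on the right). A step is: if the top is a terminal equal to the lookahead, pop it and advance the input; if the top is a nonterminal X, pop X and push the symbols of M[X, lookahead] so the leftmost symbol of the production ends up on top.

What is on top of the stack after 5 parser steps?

     Stack      Input    Action
  1  $ S        b e e $  expand S → H b F S
  2  $ S F b H  b e e $  expand H → ε
  3  $ S F b    b e e $  match b
  4  $ S F      e e $    expand F → e e
  5  $ S e e    e e $    match e
Stack after step 5: $ S e (top = e).

e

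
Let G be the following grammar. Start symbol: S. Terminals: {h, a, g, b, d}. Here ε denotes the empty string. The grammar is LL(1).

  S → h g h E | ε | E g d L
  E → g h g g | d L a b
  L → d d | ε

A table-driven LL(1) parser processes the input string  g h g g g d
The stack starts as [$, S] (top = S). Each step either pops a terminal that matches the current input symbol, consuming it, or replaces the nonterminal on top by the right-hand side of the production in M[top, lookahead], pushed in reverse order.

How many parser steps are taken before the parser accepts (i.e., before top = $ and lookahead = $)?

step 1: stack=$ S  input=g h g g g d $  — expand S → E g d L
step 2: stack=$ L d g E  input=g h g g g d $  — expand E → g h g g
step 3: stack=$ L d g g g h g  input=g h g g g d $  — match g
step 4: stack=$ L d g g g h  input=h g g g d $  — match h
step 5: stack=$ L d g g g  input=g g g d $  — match g
step 6: stack=$ L d g g  input=g g d $  — match g
step 7: stack=$ L d g  input=g d $  — match g
step 8: stack=$ L d  input=d $  — match d
step 9: stack=$ L  input=$  — expand L → ε
Accept reached after 9 steps.

9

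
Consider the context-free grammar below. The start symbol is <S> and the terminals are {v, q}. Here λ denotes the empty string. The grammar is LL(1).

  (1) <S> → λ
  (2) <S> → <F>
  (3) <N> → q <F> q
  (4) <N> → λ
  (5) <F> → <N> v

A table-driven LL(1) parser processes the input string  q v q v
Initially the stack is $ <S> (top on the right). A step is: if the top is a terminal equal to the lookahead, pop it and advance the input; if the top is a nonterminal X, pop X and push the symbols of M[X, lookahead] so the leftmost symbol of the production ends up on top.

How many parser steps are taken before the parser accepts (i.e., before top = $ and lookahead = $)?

     Stack        Input      Action
  1  $ <S>        q v q v $  expand <S> → <F>
  2  $ <F>        q v q v $  expand <F> → <N> v
  3  $ v <N>      q v q v $  expand <N> → q <F> q
  4  $ v q <F> q  q v q v $  match q
  5  $ v q <F>    v q v $    expand <F> → <N> v
  6  $ v q v <N>  v q v $    expand <N> → λ
  7  $ v q v      v q v $    match v
  8  $ v q        q v $      match q
  9  $ v          v $        match v
Accept reached after 9 steps.

9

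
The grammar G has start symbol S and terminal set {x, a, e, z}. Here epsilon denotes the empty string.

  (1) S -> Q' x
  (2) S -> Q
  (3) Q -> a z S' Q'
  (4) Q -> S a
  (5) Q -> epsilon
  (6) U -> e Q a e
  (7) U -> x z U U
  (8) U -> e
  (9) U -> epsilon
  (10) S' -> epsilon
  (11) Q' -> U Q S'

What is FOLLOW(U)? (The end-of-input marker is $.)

{$, a, e, x}

FIRST(U) = {epsilon, e, x}
FIRST(S') = {epsilon}
FIRST(S) = {epsilon, a, e, x}  (via Q' x, Q)
FIRST(Q) = {epsilon, a, e, x}  (via S a)
FIRST(Q') = {epsilon, a, e, x}  (via U Q S')
FOLLOW(S) includes $ since S is the start symbol.
FOLLOW(S): in Q->S a, S is followed by a with FIRST {a}. Thus FOLLOW(S) = {$, a}.
FOLLOW(Q): in S->Q, the suffix after Q is empty, so FOLLOW(Q) ⊇ FOLLOW(S) = {$, a}; in U->e Q a e, Q is followed by a e with FIRST {a}; in Q'->U Q S', Q is followed by S' with FIRST {epsilon}; in Q'->U Q S', the suffix after Q is nullable, so FOLLOW(Q) ⊇ FOLLOW(Q') = {$, a, x}. Thus FOLLOW(Q) = {$, a, x}.
FOLLOW(Q'): in S->Q' x, Q' is followed by x with FIRST {x}; in Q->a z S' Q', the suffix after Q' is empty, so FOLLOW(Q') ⊇ FOLLOW(Q) = {$, a, x}. Thus FOLLOW(Q') = {$, a, x}.
FOLLOW(U): in U->x z U U (occurrence 1), U is followed by U with FIRST {epsilon, e, x}; in U->x z U U (occurrence 1), the suffix after U is nullable (adds nothing new); in U->x z U U (occurrence 2), the suffix after U is empty (adds nothing new); in Q'->U Q S', U is followed by Q S' with FIRST {epsilon, a, e, x}; in Q'->U Q S', the suffix after U is nullable, so FOLLOW(U) ⊇ FOLLOW(Q') = {$, a, x}. Thus FOLLOW(U) = {$, a, e, x}.
FOLLOW(S'): in Q->a z S' Q', S' is followed by Q' with FIRST {epsilon, a, e, x}; in Q->a z S' Q', the suffix after S' is nullable, so FOLLOW(S') ⊇ FOLLOW(Q) = {$, a, x}; in Q'->U Q S', the suffix after S' is empty, so FOLLOW(S') ⊇ FOLLOW(Q') = {$, a, x}. Thus FOLLOW(S') = {$, a, e, x}.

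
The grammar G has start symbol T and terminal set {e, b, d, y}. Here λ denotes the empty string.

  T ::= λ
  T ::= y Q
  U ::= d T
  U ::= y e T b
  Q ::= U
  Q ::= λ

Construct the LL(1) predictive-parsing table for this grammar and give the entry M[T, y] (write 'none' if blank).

FIRST(T): from T::=λ we get {λ}; from T::=y Q we get {y}. So FIRST(T) = {λ, y}.
FIRST(U): from U::=d T we get {d}; from U::=y e T b we get {y}. So FIRST(U) = {d, y}.
FIRST(Q): from Q::=U we get {d, y}; from Q::=λ we get {λ}. So FIRST(Q) = {λ, d, y}.
FOLLOW(T) includes $ since T is the start symbol.
FOLLOW(T): in U::=d T, the suffix after T is empty, so FOLLOW(T) ⊇ FOLLOW(U) = {$, b}; in U::=y e T b, T is followed by b with FIRST {b}. Thus FOLLOW(T) = {$, b}.
FOLLOW(U): in Q::=U, the suffix after U is empty, so FOLLOW(U) ⊇ FOLLOW(Q) = {$, b}. Thus FOLLOW(U) = {$, b}.
For T ::= λ: FIRST(λ) = {λ}, so it goes in M[T, t] for t ∈ {}; since λ ∈ FIRST, also for every t ∈ FOLLOW(T) = {$, b}.
For T ::= y Q: FIRST(y Q) = {y}, so it goes in M[T, t] for t ∈ {y}.

T ::= y Q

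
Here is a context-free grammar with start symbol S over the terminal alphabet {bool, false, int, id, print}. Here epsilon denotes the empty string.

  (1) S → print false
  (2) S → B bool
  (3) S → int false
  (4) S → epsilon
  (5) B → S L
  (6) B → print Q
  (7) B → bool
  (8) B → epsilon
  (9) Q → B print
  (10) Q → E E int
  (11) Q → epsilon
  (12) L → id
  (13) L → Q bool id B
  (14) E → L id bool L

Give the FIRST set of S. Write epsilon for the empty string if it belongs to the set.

FIRST(S): from S→print false we get {print}; from S→B bool we get {bool, id, int, print}; from S→int false we get {int}; from S→epsilon we get {epsilon}. So FIRST(S) = {epsilon, bool, id, int, print}.
FIRST(B): from B→S L we get {bool, id, int, print}; from B→print Q we get {print}; from B→bool we get {bool}; from B→epsilon we get {epsilon}. So FIRST(B) = {epsilon, bool, id, int, print}.
FIRST(Q): from Q→B print we get {bool, id, int, print}; from Q→E E int we get {bool, id, int, print}; from Q→epsilon we get {epsilon}. So FIRST(Q) = {epsilon, bool, id, int, print}.
FIRST(L): from L→id we get {id}; from L→Q bool id B we get {bool, id, int, print}. So FIRST(L) = {bool, id, int, print}.
FIRST(E): from E→L id bool L we get {bool, id, int, print}. So FIRST(E) = {bool, id, int, print}.

{epsilon, bool, id, int, print}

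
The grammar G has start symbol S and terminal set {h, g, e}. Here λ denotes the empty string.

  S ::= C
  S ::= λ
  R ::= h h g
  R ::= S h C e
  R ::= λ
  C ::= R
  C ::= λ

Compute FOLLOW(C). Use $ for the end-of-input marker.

FIRST(S) = {λ, h}  (via C)
FIRST(R) = {λ, h}  (via S h C e)
FIRST(C) = {λ, h}  (via R)
FOLLOW(S) includes $ since S is the start symbol.
FOLLOW(S): in R::=S h C e, S is followed by h C e with FIRST {h}. Thus FOLLOW(S) = {$, h}.
FOLLOW(C): in S::=C, the suffix after C is empty, so FOLLOW(C) ⊇ FOLLOW(S) = {$, h}; in R::=S h C e, C is followed by e with FIRST {e}. Thus FOLLOW(C) = {$, e, h}.
FOLLOW(R): in C::=R, the suffix after R is empty, so FOLLOW(R) ⊇ FOLLOW(C) = {$, e, h}. Thus FOLLOW(R) = {$, e, h}.

{$, e, h}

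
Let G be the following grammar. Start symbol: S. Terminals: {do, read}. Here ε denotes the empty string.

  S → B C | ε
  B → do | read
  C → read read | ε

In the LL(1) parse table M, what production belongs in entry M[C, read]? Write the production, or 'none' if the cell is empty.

FIRST(B): from B→do we get {do}; from B→read we get {read}. So FIRST(B) = {do, read}.
FIRST(C): from C→read read we get {read}; from C→ε we get {ε}. So FIRST(C) = {ε, read}.
FIRST(S): from S→B C we get {do, read}; from S→ε we get {ε}. So FIRST(S) = {ε, do, read}.
FOLLOW(S) includes $ since S is the start symbol.
FOLLOW(S): S appears on no right-hand side. Thus FOLLOW(S) = {$}.
FOLLOW(C): in S→B C, the suffix after C is empty, so FOLLOW(C) ⊇ FOLLOW(S) = {$}. Thus FOLLOW(C) = {$}.
For C → read read: FIRST(read read) = {read}, so it goes in M[C, t] for t ∈ {read}.
For C → ε: FIRST(ε) = {ε}, so it goes in M[C, t] for t ∈ {}; since ε ∈ FIRST, also for every t ∈ FOLLOW(C) = {$}.

C → read read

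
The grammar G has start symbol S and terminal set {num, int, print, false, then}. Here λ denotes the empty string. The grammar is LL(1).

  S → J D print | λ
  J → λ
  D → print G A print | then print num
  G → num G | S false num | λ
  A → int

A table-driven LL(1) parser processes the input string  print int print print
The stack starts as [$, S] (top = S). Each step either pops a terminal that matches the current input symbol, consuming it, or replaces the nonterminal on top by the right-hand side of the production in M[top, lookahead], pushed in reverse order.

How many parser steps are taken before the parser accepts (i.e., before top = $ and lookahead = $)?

step 1: stack=$ S  input=print int print print $  — expand S → J D print
step 2: stack=$ print D J  input=print int print print $  — expand J → λ
step 3: stack=$ print D  input=print int print print $  — expand D → print G A print
step 4: stack=$ print print A G print  input=print int print print $  — match print
step 5: stack=$ print print A G  input=int print print $  — expand G → λ
step 6: stack=$ print print A  input=int print print $  — expand A → int
step 7: stack=$ print print int  input=int print print $  — match int
step 8: stack=$ print print  input=print print $  — match print
step 9: stack=$ print  input=print $  — match print
Accept reached after 9 steps.

9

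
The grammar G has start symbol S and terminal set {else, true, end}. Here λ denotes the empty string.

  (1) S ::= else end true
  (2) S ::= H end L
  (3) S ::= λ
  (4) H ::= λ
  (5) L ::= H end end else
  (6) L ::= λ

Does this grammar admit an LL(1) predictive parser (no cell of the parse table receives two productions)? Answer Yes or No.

FIRST(S) = {λ, else, end}
FIRST(H) = {λ}
FIRST(L) = {λ, end}
FOLLOW(S) = {$}
FOLLOW(H) = {end}
FOLLOW(L) = {$}
Each cell of M receives at most one production.

Yes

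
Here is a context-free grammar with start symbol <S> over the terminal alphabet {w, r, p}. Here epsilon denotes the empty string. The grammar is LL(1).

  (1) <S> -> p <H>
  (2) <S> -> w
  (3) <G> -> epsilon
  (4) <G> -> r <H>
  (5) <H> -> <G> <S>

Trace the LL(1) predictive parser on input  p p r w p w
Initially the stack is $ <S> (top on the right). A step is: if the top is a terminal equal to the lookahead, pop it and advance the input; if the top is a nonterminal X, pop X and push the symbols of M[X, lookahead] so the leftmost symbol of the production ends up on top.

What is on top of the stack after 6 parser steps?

<H>

     Stack      Input          Action
  1  $ <S>      p p r w p w $  expand <S> -> p <H>
  2  $ <H> p    p p r w p w $  match p
  3  $ <H>      p r w p w $    expand <H> -> <G> <S>
  4  $ <S> <G>  p r w p w $    expand <G> -> epsilon
  5  $ <S>      p r w p w $    expand <S> -> p <H>
  6  $ <H> p    p r w p w $    match p
Stack after step 6: $ <H> (top = <H>).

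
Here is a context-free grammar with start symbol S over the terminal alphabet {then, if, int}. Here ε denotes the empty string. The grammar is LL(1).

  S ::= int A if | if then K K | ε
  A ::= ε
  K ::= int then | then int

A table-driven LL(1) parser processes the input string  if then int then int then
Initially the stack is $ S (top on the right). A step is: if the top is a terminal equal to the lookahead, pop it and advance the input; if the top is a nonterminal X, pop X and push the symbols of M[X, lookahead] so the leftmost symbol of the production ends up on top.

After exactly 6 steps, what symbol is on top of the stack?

K

step 1: stack=$ S  input=if then int then int then $  — expand S ::= if then K K
step 2: stack=$ K K then if  input=if then int then int then $  — match if
step 3: stack=$ K K then  input=then int then int then $  — match then
step 4: stack=$ K K  input=int then int then $  — expand K ::= int then
step 5: stack=$ K then int  input=int then int then $  — match int
step 6: stack=$ K then  input=then int then $  — match then
Stack after step 6: $ K (top = K).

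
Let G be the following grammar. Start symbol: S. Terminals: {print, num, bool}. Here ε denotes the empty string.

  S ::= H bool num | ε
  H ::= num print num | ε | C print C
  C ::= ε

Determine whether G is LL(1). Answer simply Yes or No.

Yes

FIRST(S) = {ε, bool, num, print}
FIRST(H) = {ε, num, print}
FIRST(C) = {ε}
FOLLOW(S) = {$}
FOLLOW(H) = {bool}
FOLLOW(C) = {bool, print}
Each cell of M receives at most one production.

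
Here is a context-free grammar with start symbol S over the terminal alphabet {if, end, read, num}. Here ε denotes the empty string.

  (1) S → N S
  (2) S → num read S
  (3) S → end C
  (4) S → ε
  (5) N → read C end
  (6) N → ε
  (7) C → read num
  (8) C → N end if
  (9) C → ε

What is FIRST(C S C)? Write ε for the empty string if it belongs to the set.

FIRST(N): from N→read C end we get {read}; from N→ε we get {ε}. So FIRST(N) = {ε, read}.
FIRST(S): from S→N S we get {ε, end, num, read}; from S→num read S we get {num}; from S→end C we get {end}; from S→ε we get {ε}. So FIRST(S) = {ε, end, num, read}.
FIRST(C): from C→read num we get {read}; from C→N end if we get {end, read}; from C→ε we get {ε}. So FIRST(C) = {ε, end, read}.
FIRST(C S C): take FIRST of each symbol in turn, carrying on past any symbol whose FIRST contains ε; result {ε, end, num, read}.

{ε, end, num, read}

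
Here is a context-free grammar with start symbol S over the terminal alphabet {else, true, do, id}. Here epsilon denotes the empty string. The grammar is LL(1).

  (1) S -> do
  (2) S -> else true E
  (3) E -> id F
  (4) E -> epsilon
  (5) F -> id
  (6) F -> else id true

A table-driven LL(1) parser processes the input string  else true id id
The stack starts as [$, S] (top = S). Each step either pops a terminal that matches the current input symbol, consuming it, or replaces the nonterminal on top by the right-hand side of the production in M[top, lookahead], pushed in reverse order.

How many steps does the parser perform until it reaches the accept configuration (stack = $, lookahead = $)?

7

step 1: stack=$ S  input=else true id id $  — expand S -> else true E
step 2: stack=$ E true else  input=else true id id $  — match else
step 3: stack=$ E true  input=true id id $  — match true
step 4: stack=$ E  input=id id $  — expand E -> id F
step 5: stack=$ F id  input=id id $  — match id
step 6: stack=$ F  input=id $  — expand F -> id
step 7: stack=$ id  input=id $  — match id
Accept reached after 7 steps.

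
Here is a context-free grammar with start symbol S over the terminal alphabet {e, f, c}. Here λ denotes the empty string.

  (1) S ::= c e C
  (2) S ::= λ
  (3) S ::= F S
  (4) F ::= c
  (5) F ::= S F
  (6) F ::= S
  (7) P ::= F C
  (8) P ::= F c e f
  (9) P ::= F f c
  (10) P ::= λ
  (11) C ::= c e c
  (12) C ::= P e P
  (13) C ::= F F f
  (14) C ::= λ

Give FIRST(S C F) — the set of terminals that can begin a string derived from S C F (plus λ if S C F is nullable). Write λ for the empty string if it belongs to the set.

{λ, c, e, f}

FIRST(S): from S::=c e C we get {c}; from S::=λ we get {λ}; from S::=F S we get {λ, c}. So FIRST(S) = {λ, c}.
FIRST(F): from F::=c we get {c}; from F::=S F we get {λ, c}; from F::=S we get {λ, c}. So FIRST(F) = {λ, c}.
FIRST(P): from P::=F C we get {λ, c, e, f}; from P::=F c e f we get {c}; from P::=F f c we get {c, f}; from P::=λ we get {λ}. So FIRST(P) = {λ, c, e, f}.
FIRST(C): from C::=c e c we get {c}; from C::=P e P we get {c, e, f}; from C::=F F f we get {c, f}; from C::=λ we get {λ}. So FIRST(C) = {λ, c, e, f}.
FIRST(S C F): take FIRST of each symbol in turn, carrying on past any symbol whose FIRST contains λ; result {λ, c, e, f}.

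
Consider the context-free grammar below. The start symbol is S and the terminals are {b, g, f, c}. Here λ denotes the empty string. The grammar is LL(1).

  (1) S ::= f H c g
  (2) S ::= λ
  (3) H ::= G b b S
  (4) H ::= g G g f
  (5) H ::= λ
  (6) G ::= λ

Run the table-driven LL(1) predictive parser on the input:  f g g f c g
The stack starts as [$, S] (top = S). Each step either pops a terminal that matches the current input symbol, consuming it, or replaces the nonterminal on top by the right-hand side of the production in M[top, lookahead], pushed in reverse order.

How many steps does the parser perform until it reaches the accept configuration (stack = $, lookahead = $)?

9

step 1: stack=$ S  input=f g g f c g $  — expand S ::= f H c g
step 2: stack=$ g c H f  input=f g g f c g $  — match f
step 3: stack=$ g c H  input=g g f c g $  — expand H ::= g G g f
step 4: stack=$ g c f g G g  input=g g f c g $  — match g
step 5: stack=$ g c f g G  input=g f c g $  — expand G ::= λ
step 6: stack=$ g c f g  input=g f c g $  — match g
step 7: stack=$ g c f  input=f c g $  — match f
step 8: stack=$ g c  input=c g $  — match c
step 9: stack=$ g  input=g $  — match g
Accept reached after 9 steps.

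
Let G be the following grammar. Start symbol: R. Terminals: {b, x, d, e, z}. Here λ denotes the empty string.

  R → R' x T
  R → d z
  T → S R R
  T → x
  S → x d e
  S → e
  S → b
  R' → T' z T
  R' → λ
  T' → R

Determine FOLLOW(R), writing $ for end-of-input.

{$, d, x, z}

FIRST(S): from S→x d e we get {x}; from S→e we get {e}; from S→b we get {b}. So FIRST(S) = {b, e, x}.
FIRST(T): from T→S R R we get {b, e, x}; from T→x we get {x}. So FIRST(T) = {b, e, x}.
FIRST(R): from R→R' x T we get {d, x}; from R→d z we get {d}. So FIRST(R) = {d, x}.
FIRST(T'): from T'→R we get {d, x}. So FIRST(T') = {d, x}.
FIRST(R'): from R'→T' z T we get {d, x}; from R'→λ we get {λ}. So FIRST(R') = {λ, d, x}.
FOLLOW(R) includes $ since R is the start symbol.
FOLLOW(S): in T→S R R, S is followed by R R with FIRST {d, x}. Thus FOLLOW(S) = {d, x}.
FOLLOW(R'): in R→R' x T, R' is followed by x T with FIRST {x}. Thus FOLLOW(R') = {x}.
FOLLOW(T'): in R'→T' z T, T' is followed by z T with FIRST {z}. Thus FOLLOW(T') = {z}.
FOLLOW(R): in T→S R R (occurrence 1), R is followed by R with FIRST {d, x}; in T→S R R (occurrence 2), the suffix after R is empty, so FOLLOW(R) ⊇ FOLLOW(T) = {$, d, x, z}; in T'→R, the suffix after R is empty, so FOLLOW(R) ⊇ FOLLOW(T') = {z}. Thus FOLLOW(R) = {$, d, x, z}.
FOLLOW(T): in R→R' x T, the suffix after T is empty, so FOLLOW(T) ⊇ FOLLOW(R) = {$, d, x, z}; in R'→T' z T, the suffix after T is empty, so FOLLOW(T) ⊇ FOLLOW(R') = {x}. Thus FOLLOW(T) = {$, d, x, z}.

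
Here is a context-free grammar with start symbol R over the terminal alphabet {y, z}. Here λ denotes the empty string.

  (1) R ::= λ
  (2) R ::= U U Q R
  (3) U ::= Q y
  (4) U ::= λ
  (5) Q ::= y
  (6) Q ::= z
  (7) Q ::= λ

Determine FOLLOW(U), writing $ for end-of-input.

{$, y, z}

FIRST(Q): from Q::=y we get {y}; from Q::=z we get {z}; from Q::=λ we get {λ}. So FIRST(Q) = {λ, y, z}.
FIRST(U): from U::=Q y we get {y, z}; from U::=λ we get {λ}. So FIRST(U) = {λ, y, z}.
FIRST(R): from R::=λ we get {λ}; from R::=U U Q R we get {λ, y, z}. So FIRST(R) = {λ, y, z}.
FOLLOW(R) includes $ since R is the start symbol.
FOLLOW(R): in R::=U U Q R, the suffix after R is empty (adds nothing new). Thus FOLLOW(R) = {$}.
FOLLOW(U): in R::=U U Q R (occurrence 1), U is followed by U Q R with FIRST {λ, y, z}; in R::=U U Q R (occurrence 1), the suffix after U is nullable, so FOLLOW(U) ⊇ FOLLOW(R) = {$}; in R::=U U Q R (occurrence 2), U is followed by Q R with FIRST {λ, y, z}; in R::=U U Q R (occurrence 2), the suffix after U is nullable, so FOLLOW(U) ⊇ FOLLOW(R) = {$}. Thus FOLLOW(U) = {$, y, z}.
FOLLOW(Q): in R::=U U Q R, Q is followed by R with FIRST {λ, y, z}; in R::=U U Q R, the suffix after Q is nullable, so FOLLOW(Q) ⊇ FOLLOW(R) = {$}; in U::=Q y, Q is followed by y with FIRST {y}. Thus FOLLOW(Q) = {$, y, z}.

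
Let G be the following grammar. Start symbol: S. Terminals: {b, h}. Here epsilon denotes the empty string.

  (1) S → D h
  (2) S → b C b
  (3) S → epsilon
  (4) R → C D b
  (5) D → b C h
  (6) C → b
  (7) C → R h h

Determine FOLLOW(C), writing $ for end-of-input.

FIRST(D): from D→b C h we get {b}. So FIRST(D) = {b}.
FIRST(S): from S→D h we get {b}; from S→b C b we get {b}; from S→epsilon we get {epsilon}. So FIRST(S) = {epsilon, b}.
FIRST(R): from R→C D b we get {b}. So FIRST(R) = {b}.
FIRST(C): from C→b we get {b}; from C→R h h we get {b}. So FIRST(C) = {b}.
FOLLOW(S) includes $ since S is the start symbol.
FOLLOW(S): S appears on no right-hand side. Thus FOLLOW(S) = {$}.
FOLLOW(R): in C→R h h, R is followed by h h with FIRST {h}. Thus FOLLOW(R) = {h}.
FOLLOW(D): in S→D h, D is followed by h with FIRST {h}; in R→C D b, D is followed by b with FIRST {b}. Thus FOLLOW(D) = {b, h}.
FOLLOW(C): in S→b C b, C is followed by b with FIRST {b}; in R→C D b, C is followed by D b with FIRST {b}; in D→b C h, C is followed by h with FIRST {h}. Thus FOLLOW(C) = {b, h}.

{b, h}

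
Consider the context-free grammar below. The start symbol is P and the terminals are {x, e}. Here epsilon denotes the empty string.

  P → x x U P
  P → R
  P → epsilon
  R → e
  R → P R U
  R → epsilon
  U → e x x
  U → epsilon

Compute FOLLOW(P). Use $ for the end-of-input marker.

FIRST(U): from U→e x x we get {e}; from U→epsilon we get {epsilon}. So FIRST(U) = {epsilon, e}.
FIRST(P): from P→x x U P we get {x}; from P→R we get {epsilon, e, x}; from P→epsilon we get {epsilon}. So FIRST(P) = {epsilon, e, x}.
FIRST(R): from R→e we get {e}; from R→P R U we get {epsilon, e, x}; from R→epsilon we get {epsilon}. So FIRST(R) = {epsilon, e, x}.
FOLLOW(P) includes $ since P is the start symbol.
FOLLOW(P): in P→x x U P, the suffix after P is empty (adds nothing new); in R→P R U, P is followed by R U with FIRST {epsilon, e, x}; in R→P R U, the suffix after P is nullable, so FOLLOW(P) ⊇ FOLLOW(R) = {$, e, x}. Thus FOLLOW(P) = {$, e, x}.
FOLLOW(R): in P→R, the suffix after R is empty, so FOLLOW(R) ⊇ FOLLOW(P) = {$, e, x}; in R→P R U, R is followed by U with FIRST {epsilon, e}; in R→P R U, the suffix after R is nullable (adds nothing new). Thus FOLLOW(R) = {$, e, x}.
FOLLOW(U): in P→x x U P, U is followed by P with FIRST {epsilon, e, x}; in P→x x U P, the suffix after U is nullable, so FOLLOW(U) ⊇ FOLLOW(P) = {$, e, x}; in R→P R U, the suffix after U is empty, so FOLLOW(U) ⊇ FOLLOW(R) = {$, e, x}. Thus FOLLOW(U) = {$, e, x}.

{$, e, x}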